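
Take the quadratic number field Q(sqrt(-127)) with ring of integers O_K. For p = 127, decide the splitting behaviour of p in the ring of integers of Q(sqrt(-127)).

127 is ramified

d = -127 ≡ 1 (mod 4), so O_K = ℤ[(1+√-127)/2] and disc(K) = d = -127.
Ramification test: 127 | -127. The prime 127 ramifies in K.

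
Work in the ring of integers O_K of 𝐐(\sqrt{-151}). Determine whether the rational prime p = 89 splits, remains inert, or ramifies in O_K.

-151 mod 4 = 1, hence disc K = -151 and O_K = ℤ[(1+√-151)/2].
Since gcd(89, -151) = 1 the prime 89 does not ramify.
Compute (-151/89) via Euler: 27^((89-1)/2) mod 89 = 88, so (-151/89) = -1.
Legendre symbol -1 ⇒ 89 is inert.

remains prime (inert)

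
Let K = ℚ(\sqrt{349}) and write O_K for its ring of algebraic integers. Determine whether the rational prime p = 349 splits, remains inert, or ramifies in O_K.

Since 349 ≡ 1 mod 4, the ring of integers is ℤ[(1+√349)/2] with discriminant 349.
Ramification test: 349 | 349. The prime 349 ramifies in K.

p ramifies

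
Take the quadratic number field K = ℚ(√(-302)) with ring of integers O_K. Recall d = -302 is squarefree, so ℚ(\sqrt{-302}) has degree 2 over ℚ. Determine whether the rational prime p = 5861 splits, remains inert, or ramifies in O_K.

Since -302 ≢ 1 mod 4, the ring of integers is ℤ[√-302] with discriminant 4·(-302) = -1208.
Since gcd(5861, -1208) = 1 the prime 5861 does not ramify.
(-302/5861) = 5559^2930 mod 5861 = 5860, giving Legendre symbol -1.
d is a non-residue mod p, hence 5861 remains inert in O_K.

p is inert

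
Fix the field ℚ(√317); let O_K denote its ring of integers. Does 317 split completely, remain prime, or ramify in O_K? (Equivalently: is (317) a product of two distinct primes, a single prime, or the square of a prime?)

317 is ramified

317 mod 4 = 1, hence disc K = 317 and O_K = ℤ[(1+√317)/2].
disc(K) = 317 = 317·1, so p = 317 is ramified.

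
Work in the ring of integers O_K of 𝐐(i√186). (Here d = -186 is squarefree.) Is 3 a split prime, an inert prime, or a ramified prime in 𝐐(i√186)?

ramified — (3) = 𝔭²

d = -186 ≡ 2 (mod 4), so O_K = ℤ[√-186] and disc(K) = 4d = -744.
3 divides disc(K) = -744, so 3 ramifies.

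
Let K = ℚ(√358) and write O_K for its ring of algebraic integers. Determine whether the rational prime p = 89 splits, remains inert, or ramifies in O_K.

splits completely

358 mod 4 = 2, hence disc K = 4·358 = 1432 and O_K = ℤ[√358].
89 ∤ 1432, so 89 is unramified.
Legendre symbol by Euler's criterion: (358/89) ≡ 358^44 ≡ 1 (mod 89), i.e. (358/89) = 1.
d is a quadratic residue mod p, hence 89 splits in O_K.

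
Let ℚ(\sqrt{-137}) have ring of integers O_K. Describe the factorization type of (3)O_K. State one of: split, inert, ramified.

-137 mod 4 = 3, hence disc K = 4·(-137) = -548 and O_K = ℤ[√-137].
disc(K) = -548 is not divisible by 3; 3 is unramified.
Compute (-137/3) via Euler: 1^((3-1)/2) mod 3 = 1, so (-137/3) = 1.
Legendre symbol 1 ⇒ 3 is split.

3 splits in O_K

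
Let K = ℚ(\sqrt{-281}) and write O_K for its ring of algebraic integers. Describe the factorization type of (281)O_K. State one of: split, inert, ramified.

ramified — (281) = 𝔭²

-281 mod 4 = 3, hence disc K = 4·(-281) = -1124 and O_K = ℤ[√-281].
disc(K) = -1124 = 281·(-4), so p = 281 is ramified.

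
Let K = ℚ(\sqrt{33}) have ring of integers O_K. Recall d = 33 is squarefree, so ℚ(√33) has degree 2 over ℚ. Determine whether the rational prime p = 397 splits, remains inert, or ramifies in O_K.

397 splits in O_K

Since 33 ≡ 1 mod 4, the ring of integers is ℤ[(1+√33)/2] with discriminant 33.
Since gcd(397, 33) = 1 the prime 397 does not ramify.
(33/397) = 33^198 mod 397 = 1, giving Legendre symbol 1.
Legendre symbol 1 ⇒ 397 is split.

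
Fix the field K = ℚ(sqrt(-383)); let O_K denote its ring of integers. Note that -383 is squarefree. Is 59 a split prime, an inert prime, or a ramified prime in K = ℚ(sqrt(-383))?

d = -383 ≡ 1 (mod 4), so O_K = ℤ[(1+√-383)/2] and disc(K) = d = -383.
disc(K) = -383 is not divisible by 59; 59 is unramified.
Compute (-383/59) via Euler: 30^((59-1)/2) mod 59 = 58, so (-383/59) = -1.
d is a non-residue mod p, hence 59 remains inert in O_K.

remains prime (inert)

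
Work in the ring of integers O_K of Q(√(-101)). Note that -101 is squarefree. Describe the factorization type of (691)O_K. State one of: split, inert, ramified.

inert — (691) stays prime in O_K

-101 mod 4 = 3, hence disc K = 4·(-101) = -404 and O_K = ℤ[√-101].
disc(K) = -404 is not divisible by 691; 691 is unramified.
Legendre symbol by Euler's criterion: (-101/691) ≡ (-101)^345 ≡ 690 (mod 691), i.e. (-101/691) = -1.
Legendre symbol -1 ⇒ 691 is inert.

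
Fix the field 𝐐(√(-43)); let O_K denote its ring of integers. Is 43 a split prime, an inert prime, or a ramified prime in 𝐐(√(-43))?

p ramifies

Since -43 ≡ 1 mod 4, the ring of integers is ℤ[(1+√-43)/2] with discriminant -43.
Ramification test: 43 | -43. The prime 43 ramifies in K.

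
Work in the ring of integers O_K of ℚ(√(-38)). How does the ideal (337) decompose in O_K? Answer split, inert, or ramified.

-38 mod 4 = 2, hence disc K = 4·(-38) = -152 and O_K = ℤ[√-38].
Since gcd(337, -152) = 1 the prime 337 does not ramify.
Compute (-38/337) via Euler: 299^((337-1)/2) mod 337 = 336, so (-38/337) = -1.
(-38/337) = -1, so 337 is inert.

337 remains inert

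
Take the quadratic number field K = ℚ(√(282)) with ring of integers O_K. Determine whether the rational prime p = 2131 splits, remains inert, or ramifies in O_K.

d = 282 ≡ 2 (mod 4), so O_K = ℤ[√282] and disc(K) = 4d = 1128.
2131 ∤ 1128, so 2131 is unramified.
(282/2131) = 282^1065 mod 2131 = 2130, giving Legendre symbol -1.
(282/2131) = -1, so 2131 is inert.

inert — (2131) stays prime in O_K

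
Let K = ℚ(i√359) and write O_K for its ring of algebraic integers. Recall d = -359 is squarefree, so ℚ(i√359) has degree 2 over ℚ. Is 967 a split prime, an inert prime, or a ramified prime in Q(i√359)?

p is inert

-359 mod 4 = 1, hence disc K = -359 and O_K = ℤ[(1+√-359)/2].
Since gcd(967, -359) = 1 the prime 967 does not ramify.
Compute (-359/967) via Euler: 608^((967-1)/2) mod 967 = 966, so (-359/967) = -1.
(-359/967) = -1, so 967 is inert.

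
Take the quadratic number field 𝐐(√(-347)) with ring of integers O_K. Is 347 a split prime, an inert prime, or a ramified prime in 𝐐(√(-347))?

ramified — (347) = 𝔭²

d = -347 ≡ 1 (mod 4), so O_K = ℤ[(1+√-347)/2] and disc(K) = d = -347.
347 divides disc(K) = -347, so 347 ramifies.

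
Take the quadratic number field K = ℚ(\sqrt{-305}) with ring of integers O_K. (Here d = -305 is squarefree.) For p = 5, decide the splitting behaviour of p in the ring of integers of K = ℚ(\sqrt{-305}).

-305 mod 4 = 3, hence disc K = 4·(-305) = -1220 and O_K = ℤ[√-305].
Ramification test: 5 | -1220. The prime 5 ramifies in K.

ramifies in O_K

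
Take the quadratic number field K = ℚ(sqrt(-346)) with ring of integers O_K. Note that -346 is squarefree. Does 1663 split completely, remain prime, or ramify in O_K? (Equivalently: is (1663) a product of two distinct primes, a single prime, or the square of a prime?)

inert

d = -346 ≡ 2 (mod 4), so O_K = ℤ[√-346] and disc(K) = 4d = -1384.
1663 ∤ -1384, so 1663 is unramified.
(-346/1663) = 1317^831 mod 1663 = 1662, giving Legendre symbol -1.
Legendre symbol -1 ⇒ 1663 is inert.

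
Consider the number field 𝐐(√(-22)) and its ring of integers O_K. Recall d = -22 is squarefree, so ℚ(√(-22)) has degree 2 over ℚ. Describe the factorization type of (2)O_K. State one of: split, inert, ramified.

-22 mod 4 = 2, hence disc K = 4·(-22) = -88 and O_K = ℤ[√-22].
Ramification test: 2 | -88. The prime 2 ramifies in K.

ramified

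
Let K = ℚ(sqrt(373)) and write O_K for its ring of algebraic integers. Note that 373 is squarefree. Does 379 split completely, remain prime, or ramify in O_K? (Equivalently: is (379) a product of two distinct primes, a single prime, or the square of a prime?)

inert

373 mod 4 = 1, hence disc K = 373 and O_K = ℤ[(1+√373)/2].
379 ∤ 373, so 379 is unramified.
Legendre symbol by Euler's criterion: (373/379) ≡ 373^189 ≡ 378 (mod 379), i.e. (373/379) = -1.
(373/379) = -1, so 379 is inert.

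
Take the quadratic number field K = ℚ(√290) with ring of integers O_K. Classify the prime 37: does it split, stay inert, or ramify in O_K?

Since 290 ≢ 1 mod 4, the ring of integers is ℤ[√290] with discriminant 4·290 = 1160.
Since gcd(37, 1160) = 1 the prime 37 does not ramify.
Legendre symbol by Euler's criterion: (290/37) ≡ 290^18 ≡ 36 (mod 37), i.e. (290/37) = -1.
(290/37) = -1, so 37 is inert.

inert — (37) stays prime in O_K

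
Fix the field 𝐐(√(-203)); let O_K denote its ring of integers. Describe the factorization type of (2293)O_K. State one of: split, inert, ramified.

Since -203 ≡ 1 mod 4, the ring of integers is ℤ[(1+√-203)/2] with discriminant -203.
Since gcd(2293, -203) = 1 the prime 2293 does not ramify.
Compute (-203/2293) via Euler: 2090^((2293-1)/2) mod 2293 = 2292, so (-203/2293) = -1.
Legendre symbol -1 ⇒ 2293 is inert.

p is inert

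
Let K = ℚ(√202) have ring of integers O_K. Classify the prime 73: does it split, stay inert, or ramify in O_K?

Since 202 ≢ 1 mod 4, the ring of integers is ℤ[√202] with discriminant 4·202 = 808.
Since gcd(73, 808) = 1 the prime 73 does not ramify.
(202/73) = 56^36 mod 73 = 72, giving Legendre symbol -1.
(202/73) = -1, so 73 is inert.

p is inert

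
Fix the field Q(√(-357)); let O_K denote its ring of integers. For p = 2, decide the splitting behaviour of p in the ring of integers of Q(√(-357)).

ramified — (2) = 𝔭²

Since -357 ≢ 1 mod 4, the ring of integers is ℤ[√-357] with discriminant 4·(-357) = -1428.
2 divides disc(K) = -1428, so 2 ramifies.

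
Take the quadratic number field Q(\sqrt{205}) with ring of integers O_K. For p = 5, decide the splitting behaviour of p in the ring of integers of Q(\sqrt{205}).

205 mod 4 = 1, hence disc K = 205 and O_K = ℤ[(1+√205)/2].
5 divides disc(K) = 205, so 5 ramifies.

ramifies in O_K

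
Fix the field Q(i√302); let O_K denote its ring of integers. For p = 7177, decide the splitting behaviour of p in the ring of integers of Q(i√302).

split — (7177) = 𝔭₁𝔭₂ with 𝔭₁ ≠ 𝔭₂

-302 mod 4 = 2, hence disc K = 4·(-302) = -1208 and O_K = ℤ[√-302].
disc(K) = -1208 is not divisible by 7177; 7177 is unramified.
Legendre symbol by Euler's criterion: (-302/7177) ≡ (-302)^3588 ≡ 1 (mod 7177), i.e. (-302/7177) = 1.
Legendre symbol 1 ⇒ 7177 is split.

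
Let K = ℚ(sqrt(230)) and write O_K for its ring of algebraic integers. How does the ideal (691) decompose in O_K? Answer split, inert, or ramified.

d = 230 ≡ 2 (mod 4), so O_K = ℤ[√230] and disc(K) = 4d = 920.
Since gcd(691, 920) = 1 the prime 691 does not ramify.
Compute (230/691) via Euler: 230^((691-1)/2) mod 691 = 1, so (230/691) = 1.
(230/691) = 1, so 691 splits.

splits completely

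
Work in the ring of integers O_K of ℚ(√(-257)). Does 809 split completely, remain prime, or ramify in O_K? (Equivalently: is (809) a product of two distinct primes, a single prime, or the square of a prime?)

remains prime (inert)

d = -257 ≡ 3 (mod 4), so O_K = ℤ[√-257] and disc(K) = 4d = -1028.
disc(K) = -1028 is not divisible by 809; 809 is unramified.
Euler's criterion: (-257)^404 mod 809 = 808. Thus (-257|809) = -1.
d is a non-residue mod p, hence 809 remains inert in O_K.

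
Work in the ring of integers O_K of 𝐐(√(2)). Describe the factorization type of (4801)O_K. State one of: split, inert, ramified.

2 mod 4 = 2, hence disc K = 4·2 = 8 and O_K = ℤ[√2].
disc(K) = 8 is not divisible by 4801; 4801 is unramified.
Compute (2/4801) via Euler: 2^((4801-1)/2) mod 4801 = 1, so (2/4801) = 1.
(2/4801) = 1, so 4801 splits.

split — (4801) = 𝔭₁𝔭₂ with 𝔭₁ ≠ 𝔭₂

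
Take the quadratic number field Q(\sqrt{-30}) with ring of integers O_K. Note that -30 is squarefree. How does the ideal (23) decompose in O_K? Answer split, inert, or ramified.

23 splits in O_K

Since -30 ≢ 1 mod 4, the ring of integers is ℤ[√-30] with discriminant 4·(-30) = -120.
disc(K) = -120 is not divisible by 23; 23 is unramified.
Euler's criterion: (-30)^11 mod 23 = 1. Thus (-30|23) = 1.
d is a quadratic residue mod p, hence 23 splits in O_K.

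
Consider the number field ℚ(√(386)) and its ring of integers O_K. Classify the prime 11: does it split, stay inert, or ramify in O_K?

386 mod 4 = 2, hence disc K = 4·386 = 1544 and O_K = ℤ[√386].
disc(K) = 1544 is not divisible by 11; 11 is unramified.
Compute (386/11) via Euler: 1^((11-1)/2) mod 11 = 1, so (386/11) = 1.
Legendre symbol 1 ⇒ 11 is split.

split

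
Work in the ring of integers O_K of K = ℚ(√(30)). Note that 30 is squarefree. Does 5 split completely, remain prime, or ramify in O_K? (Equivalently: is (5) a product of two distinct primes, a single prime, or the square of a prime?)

p ramifies

Since 30 ≢ 1 mod 4, the ring of integers is ℤ[√30] with discriminant 4·30 = 120.
5 divides disc(K) = 120, so 5 ramifies.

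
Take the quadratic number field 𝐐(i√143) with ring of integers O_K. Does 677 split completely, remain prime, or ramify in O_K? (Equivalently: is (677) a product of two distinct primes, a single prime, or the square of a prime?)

677 remains inert

-143 mod 4 = 1, hence disc K = -143 and O_K = ℤ[(1+√-143)/2].
disc(K) = -143 is not divisible by 677; 677 is unramified.
Legendre symbol by Euler's criterion: (-143/677) ≡ (-143)^338 ≡ 676 (mod 677), i.e. (-143/677) = -1.
(-143/677) = -1, so 677 is inert.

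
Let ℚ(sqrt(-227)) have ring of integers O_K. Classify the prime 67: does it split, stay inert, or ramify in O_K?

d = -227 ≡ 1 (mod 4), so O_K = ℤ[(1+√-227)/2] and disc(K) = d = -227.
Since gcd(67, -227) = 1 the prime 67 does not ramify.
Euler's criterion: (-227)^33 mod 67 = 66. Thus (-227|67) = -1.
d is a non-residue mod p, hence 67 remains inert in O_K.

p is inert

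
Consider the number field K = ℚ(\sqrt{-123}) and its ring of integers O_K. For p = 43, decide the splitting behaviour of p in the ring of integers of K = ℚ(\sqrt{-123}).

d = -123 ≡ 1 (mod 4), so O_K = ℤ[(1+√-123)/2] and disc(K) = d = -123.
disc(K) = -123 is not divisible by 43; 43 is unramified.
Legendre symbol by Euler's criterion: (-123/43) ≡ (-123)^21 ≡ 1 (mod 43), i.e. (-123/43) = 1.
(-123/43) = 1, so 43 splits.

split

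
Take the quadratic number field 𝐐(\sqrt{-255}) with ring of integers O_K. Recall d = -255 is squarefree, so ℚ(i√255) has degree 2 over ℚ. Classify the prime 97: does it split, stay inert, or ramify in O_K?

d = -255 ≡ 1 (mod 4), so O_K = ℤ[(1+√-255)/2] and disc(K) = d = -255.
disc(K) = -255 is not divisible by 97; 97 is unramified.
Euler's criterion: (-255)^48 mod 97 = 1. Thus (-255|97) = 1.
(-255/97) = 1, so 97 splits.

97 splits in O_K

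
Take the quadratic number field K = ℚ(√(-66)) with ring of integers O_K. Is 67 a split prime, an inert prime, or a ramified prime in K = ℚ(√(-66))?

d = -66 ≡ 2 (mod 4), so O_K = ℤ[√-66] and disc(K) = 4d = -264.
disc(K) = -264 is not divisible by 67; 67 is unramified.
Legendre symbol by Euler's criterion: (-66/67) ≡ (-66)^33 ≡ 1 (mod 67), i.e. (-66/67) = 1.
(-66/67) = 1, so 67 splits.

splits completely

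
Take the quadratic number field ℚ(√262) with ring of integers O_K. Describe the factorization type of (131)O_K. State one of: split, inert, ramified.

d = 262 ≡ 2 (mod 4), so O_K = ℤ[√262] and disc(K) = 4d = 1048.
Ramification test: 131 | 1048. The prime 131 ramifies in K.

p ramifies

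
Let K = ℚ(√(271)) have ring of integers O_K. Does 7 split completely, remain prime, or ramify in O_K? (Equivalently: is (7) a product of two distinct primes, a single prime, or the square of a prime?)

inert

271 mod 4 = 3, hence disc K = 4·271 = 1084 and O_K = ℤ[√271].
7 ∤ 1084, so 7 is unramified.
Euler's criterion: 271^3 mod 7 = 6. Thus (271|7) = -1.
Legendre symbol -1 ⇒ 7 is inert.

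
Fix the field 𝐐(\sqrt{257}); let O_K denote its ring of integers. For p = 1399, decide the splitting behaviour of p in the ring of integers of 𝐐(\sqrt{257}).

splits completely

d = 257 ≡ 1 (mod 4), so O_K = ℤ[(1+√257)/2] and disc(K) = d = 257.
1399 ∤ 257, so 1399 is unramified.
(257/1399) = 257^699 mod 1399 = 1, giving Legendre symbol 1.
(257/1399) = 1, so 1399 splits.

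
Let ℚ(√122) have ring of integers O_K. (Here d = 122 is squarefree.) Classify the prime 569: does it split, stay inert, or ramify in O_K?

split

Since 122 ≢ 1 mod 4, the ring of integers is ℤ[√122] with discriminant 4·122 = 488.
569 ∤ 488, so 569 is unramified.
(122/569) = 122^284 mod 569 = 1, giving Legendre symbol 1.
(122/569) = 1, so 569 splits.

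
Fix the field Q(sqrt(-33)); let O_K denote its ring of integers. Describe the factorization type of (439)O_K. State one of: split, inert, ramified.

d = -33 ≡ 3 (mod 4), so O_K = ℤ[√-33] and disc(K) = 4d = -132.
disc(K) = -132 is not divisible by 439; 439 is unramified.
(-33/439) = 406^219 mod 439 = 1, giving Legendre symbol 1.
(-33/439) = 1, so 439 splits.

splits completely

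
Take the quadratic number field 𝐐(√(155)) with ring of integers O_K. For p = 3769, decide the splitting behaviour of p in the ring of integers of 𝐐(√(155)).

p splits

Since 155 ≢ 1 mod 4, the ring of integers is ℤ[√155] with discriminant 4·155 = 620.
3769 ∤ 620, so 3769 is unramified.
Legendre symbol by Euler's criterion: (155/3769) ≡ 155^1884 ≡ 1 (mod 3769), i.e. (155/3769) = 1.
Legendre symbol 1 ⇒ 3769 is split.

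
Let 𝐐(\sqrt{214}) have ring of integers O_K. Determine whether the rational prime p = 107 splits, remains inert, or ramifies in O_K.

d = 214 ≡ 2 (mod 4), so O_K = ℤ[√214] and disc(K) = 4d = 856.
disc(K) = 856 = 107·8, so p = 107 is ramified.

ramified — (107) = 𝔭²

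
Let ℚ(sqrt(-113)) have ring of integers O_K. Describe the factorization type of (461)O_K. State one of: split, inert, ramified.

d = -113 ≡ 3 (mod 4), so O_K = ℤ[√-113] and disc(K) = 4d = -452.
Since gcd(461, -452) = 1 the prime 461 does not ramify.
Legendre symbol by Euler's criterion: (-113/461) ≡ (-113)^230 ≡ 1 (mod 461), i.e. (-113/461) = 1.
Legendre symbol 1 ⇒ 461 is split.

splits completely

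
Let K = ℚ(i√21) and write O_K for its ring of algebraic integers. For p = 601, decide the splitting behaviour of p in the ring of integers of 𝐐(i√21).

601 remains inert

d = -21 ≡ 3 (mod 4), so O_K = ℤ[√-21] and disc(K) = 4d = -84.
Since gcd(601, -84) = 1 the prime 601 does not ramify.
(-21/601) = 580^300 mod 601 = 600, giving Legendre symbol -1.
(-21/601) = -1, so 601 is inert.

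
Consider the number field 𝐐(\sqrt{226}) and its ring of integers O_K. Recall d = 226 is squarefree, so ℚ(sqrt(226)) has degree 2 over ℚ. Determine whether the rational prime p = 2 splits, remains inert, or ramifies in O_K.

226 mod 4 = 2, hence disc K = 4·226 = 904 and O_K = ℤ[√226].
disc(K) = 904 = 2·452, so p = 2 is ramified.

ramifies in O_K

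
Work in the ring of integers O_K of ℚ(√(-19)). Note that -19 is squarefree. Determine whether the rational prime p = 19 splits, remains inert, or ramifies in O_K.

-19 mod 4 = 1, hence disc K = -19 and O_K = ℤ[(1+√-19)/2].
disc(K) = -19 = 19·(-1), so p = 19 is ramified.

ramified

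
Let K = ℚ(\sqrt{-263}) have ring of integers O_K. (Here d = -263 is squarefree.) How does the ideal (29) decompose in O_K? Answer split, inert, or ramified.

remains prime (inert)

Since -263 ≡ 1 mod 4, the ring of integers is ℤ[(1+√-263)/2] with discriminant -263.
disc(K) = -263 is not divisible by 29; 29 is unramified.
Compute (-263/29) via Euler: 27^((29-1)/2) mod 29 = 28, so (-263/29) = -1.
d is a non-residue mod p, hence 29 remains inert in O_K.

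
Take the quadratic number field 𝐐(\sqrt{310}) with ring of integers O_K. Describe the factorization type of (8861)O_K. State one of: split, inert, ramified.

p splits

d = 310 ≡ 2 (mod 4), so O_K = ℤ[√310] and disc(K) = 4d = 1240.
disc(K) = 1240 is not divisible by 8861; 8861 is unramified.
Euler's criterion: 310^4430 mod 8861 = 1. Thus (310|8861) = 1.
Legendre symbol 1 ⇒ 8861 is split.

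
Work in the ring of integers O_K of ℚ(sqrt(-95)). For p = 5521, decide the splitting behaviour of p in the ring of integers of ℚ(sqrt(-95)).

p splits

Since -95 ≡ 1 mod 4, the ring of integers is ℤ[(1+√-95)/2] with discriminant -95.
disc(K) = -95 is not divisible by 5521; 5521 is unramified.
Euler's criterion: (-95)^2760 mod 5521 = 1. Thus (-95|5521) = 1.
(-95/5521) = 1, so 5521 splits.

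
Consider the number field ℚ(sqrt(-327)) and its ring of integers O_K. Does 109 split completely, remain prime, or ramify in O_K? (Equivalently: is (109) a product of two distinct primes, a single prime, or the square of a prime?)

ramified — (109) = 𝔭²

Since -327 ≡ 1 mod 4, the ring of integers is ℤ[(1+√-327)/2] with discriminant -327.
disc(K) = -327 = 109·(-3), so p = 109 is ramified.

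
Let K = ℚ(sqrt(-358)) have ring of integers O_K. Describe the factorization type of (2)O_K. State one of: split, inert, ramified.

p ramifies

-358 mod 4 = 2, hence disc K = 4·(-358) = -1432 and O_K = ℤ[√-358].
disc(K) = -1432 = 2·(-716), so p = 2 is ramified.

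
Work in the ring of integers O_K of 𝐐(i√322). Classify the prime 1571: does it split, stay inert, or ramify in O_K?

-322 mod 4 = 2, hence disc K = 4·(-322) = -1288 and O_K = ℤ[√-322].
disc(K) = -1288 is not divisible by 1571; 1571 is unramified.
(-322/1571) = 1249^785 mod 1571 = 1, giving Legendre symbol 1.
d is a quadratic residue mod p, hence 1571 splits in O_K.

split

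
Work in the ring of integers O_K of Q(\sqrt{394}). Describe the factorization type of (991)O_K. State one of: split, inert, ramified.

Since 394 ≢ 1 mod 4, the ring of integers is ℤ[√394] with discriminant 4·394 = 1576.
991 ∤ 1576, so 991 is unramified.
Compute (394/991) via Euler: 394^((991-1)/2) mod 991 = 1, so (394/991) = 1.
Legendre symbol 1 ⇒ 991 is split.

p splits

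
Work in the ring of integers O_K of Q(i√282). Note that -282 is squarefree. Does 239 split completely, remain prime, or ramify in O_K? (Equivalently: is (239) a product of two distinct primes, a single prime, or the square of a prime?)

split — (239) = 𝔭₁𝔭₂ with 𝔭₁ ≠ 𝔭₂

Since -282 ≢ 1 mod 4, the ring of integers is ℤ[√-282] with discriminant 4·(-282) = -1128.
Since gcd(239, -1128) = 1 the prime 239 does not ramify.
Compute (-282/239) via Euler: 196^((239-1)/2) mod 239 = 1, so (-282/239) = 1.
Legendre symbol 1 ⇒ 239 is split.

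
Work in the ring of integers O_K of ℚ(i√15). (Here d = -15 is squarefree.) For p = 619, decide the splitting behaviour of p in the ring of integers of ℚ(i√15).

d = -15 ≡ 1 (mod 4), so O_K = ℤ[(1+√-15)/2] and disc(K) = d = -15.
disc(K) = -15 is not divisible by 619; 619 is unramified.
Compute (-15/619) via Euler: 604^((619-1)/2) mod 619 = 1, so (-15/619) = 1.
(-15/619) = 1, so 619 splits.

619 splits in O_K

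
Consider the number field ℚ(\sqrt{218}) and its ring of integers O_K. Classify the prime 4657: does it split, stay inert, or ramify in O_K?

remains prime (inert)

d = 218 ≡ 2 (mod 4), so O_K = ℤ[√218] and disc(K) = 4d = 872.
disc(K) = 872 is not divisible by 4657; 4657 is unramified.
Euler's criterion: 218^2328 mod 4657 = 4656. Thus (218|4657) = -1.
(218/4657) = -1, so 4657 is inert.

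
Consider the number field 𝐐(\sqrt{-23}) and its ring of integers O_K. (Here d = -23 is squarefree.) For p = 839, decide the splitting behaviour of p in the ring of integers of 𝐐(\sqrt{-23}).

remains prime (inert)

d = -23 ≡ 1 (mod 4), so O_K = ℤ[(1+√-23)/2] and disc(K) = d = -23.
839 ∤ -23, so 839 is unramified.
Euler's criterion: (-23)^419 mod 839 = 838. Thus (-23|839) = -1.
(-23/839) = -1, so 839 is inert.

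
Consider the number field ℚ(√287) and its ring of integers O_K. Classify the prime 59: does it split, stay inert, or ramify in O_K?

287 mod 4 = 3, hence disc K = 4·287 = 1148 and O_K = ℤ[√287].
59 ∤ 1148, so 59 is unramified.
(287/59) = 51^29 mod 59 = 1, giving Legendre symbol 1.
Legendre symbol 1 ⇒ 59 is split.

splits completely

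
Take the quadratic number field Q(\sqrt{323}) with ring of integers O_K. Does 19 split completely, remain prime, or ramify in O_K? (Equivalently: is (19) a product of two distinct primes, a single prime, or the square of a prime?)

ramified

Since 323 ≢ 1 mod 4, the ring of integers is ℤ[√323] with discriminant 4·323 = 1292.
Ramification test: 19 | 1292. The prime 19 ramifies in K.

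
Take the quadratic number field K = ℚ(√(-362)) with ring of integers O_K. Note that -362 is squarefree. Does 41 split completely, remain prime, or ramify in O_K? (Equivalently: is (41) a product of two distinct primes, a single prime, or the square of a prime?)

inert — (41) stays prime in O_K

Since -362 ≢ 1 mod 4, the ring of integers is ℤ[√-362] with discriminant 4·(-362) = -1448.
disc(K) = -1448 is not divisible by 41; 41 is unramified.
(-362/41) = 7^20 mod 41 = 40, giving Legendre symbol -1.
d is a non-residue mod p, hence 41 remains inert in O_K.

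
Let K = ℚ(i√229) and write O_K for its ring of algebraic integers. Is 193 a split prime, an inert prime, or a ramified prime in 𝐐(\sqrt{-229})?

Since -229 ≢ 1 mod 4, the ring of integers is ℤ[√-229] with discriminant 4·(-229) = -916.
disc(K) = -916 is not divisible by 193; 193 is unramified.
(-229/193) = 157^96 mod 193 = 1, giving Legendre symbol 1.
(-229/193) = 1, so 193 splits.

split — (193) = 𝔭₁𝔭₂ with 𝔭₁ ≠ 𝔭₂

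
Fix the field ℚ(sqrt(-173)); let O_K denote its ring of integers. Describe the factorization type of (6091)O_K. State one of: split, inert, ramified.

p is inert

-173 mod 4 = 3, hence disc K = 4·(-173) = -692 and O_K = ℤ[√-173].
disc(K) = -692 is not divisible by 6091; 6091 is unramified.
Legendre symbol by Euler's criterion: (-173/6091) ≡ (-173)^3045 ≡ 6090 (mod 6091), i.e. (-173/6091) = -1.
Legendre symbol -1 ⇒ 6091 is inert.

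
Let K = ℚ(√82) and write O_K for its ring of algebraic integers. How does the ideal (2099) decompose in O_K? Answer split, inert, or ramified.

inert

82 mod 4 = 2, hence disc K = 4·82 = 328 and O_K = ℤ[√82].
2099 ∤ 328, so 2099 is unramified.
Euler's criterion: 82^1049 mod 2099 = 2098. Thus (82|2099) = -1.
(82/2099) = -1, so 2099 is inert.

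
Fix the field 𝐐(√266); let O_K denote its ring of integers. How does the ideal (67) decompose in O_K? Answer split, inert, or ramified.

split — (67) = 𝔭₁𝔭₂ with 𝔭₁ ≠ 𝔭₂

266 mod 4 = 2, hence disc K = 4·266 = 1064 and O_K = ℤ[√266].
67 ∤ 1064, so 67 is unramified.
Legendre symbol by Euler's criterion: (266/67) ≡ 266^33 ≡ 1 (mod 67), i.e. (266/67) = 1.
d is a quadratic residue mod p, hence 67 splits in O_K.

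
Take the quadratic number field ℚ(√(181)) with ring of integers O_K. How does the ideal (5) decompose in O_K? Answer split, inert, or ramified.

Since 181 ≡ 1 mod 4, the ring of integers is ℤ[(1+√181)/2] with discriminant 181.
Since gcd(5, 181) = 1 the prime 5 does not ramify.
Compute (181/5) via Euler: 1^((5-1)/2) mod 5 = 1, so (181/5) = 1.
(181/5) = 1, so 5 splits.

5 splits in O_K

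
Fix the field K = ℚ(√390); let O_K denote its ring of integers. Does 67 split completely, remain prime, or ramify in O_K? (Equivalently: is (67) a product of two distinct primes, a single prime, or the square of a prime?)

split — (67) = 𝔭₁𝔭₂ with 𝔭₁ ≠ 𝔭₂

d = 390 ≡ 2 (mod 4), so O_K = ℤ[√390] and disc(K) = 4d = 1560.
disc(K) = 1560 is not divisible by 67; 67 is unramified.
Legendre symbol by Euler's criterion: (390/67) ≡ 390^33 ≡ 1 (mod 67), i.e. (390/67) = 1.
Legendre symbol 1 ⇒ 67 is split.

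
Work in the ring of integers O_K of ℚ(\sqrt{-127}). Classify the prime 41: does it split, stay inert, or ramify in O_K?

split

Since -127 ≡ 1 mod 4, the ring of integers is ℤ[(1+√-127)/2] with discriminant -127.
41 ∤ -127, so 41 is unramified.
Compute (-127/41) via Euler: 37^((41-1)/2) mod 41 = 1, so (-127/41) = 1.
Legendre symbol 1 ⇒ 41 is split.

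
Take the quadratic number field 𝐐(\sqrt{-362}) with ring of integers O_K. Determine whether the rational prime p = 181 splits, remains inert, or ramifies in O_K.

ramified

d = -362 ≡ 2 (mod 4), so O_K = ℤ[√-362] and disc(K) = 4d = -1448.
disc(K) = -1448 = 181·(-8), so p = 181 is ramified.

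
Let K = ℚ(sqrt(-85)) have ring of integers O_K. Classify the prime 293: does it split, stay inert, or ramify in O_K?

remains prime (inert)

-85 mod 4 = 3, hence disc K = 4·(-85) = -340 and O_K = ℤ[√-85].
293 ∤ -340, so 293 is unramified.
(-85/293) = 208^146 mod 293 = 292, giving Legendre symbol -1.
d is a non-residue mod p, hence 293 remains inert in O_K.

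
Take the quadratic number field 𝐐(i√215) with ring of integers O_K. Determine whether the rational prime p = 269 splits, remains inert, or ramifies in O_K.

splits completely

Since -215 ≡ 1 mod 4, the ring of integers is ℤ[(1+√-215)/2] with discriminant -215.
Since gcd(269, -215) = 1 the prime 269 does not ramify.
Legendre symbol by Euler's criterion: (-215/269) ≡ (-215)^134 ≡ 1 (mod 269), i.e. (-215/269) = 1.
(-215/269) = 1, so 269 splits.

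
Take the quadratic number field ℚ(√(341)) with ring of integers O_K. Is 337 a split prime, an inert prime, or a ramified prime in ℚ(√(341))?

337 splits in O_K

341 mod 4 = 1, hence disc K = 341 and O_K = ℤ[(1+√341)/2].
337 ∤ 341, so 337 is unramified.
Euler's criterion: 341^168 mod 337 = 1. Thus (341|337) = 1.
d is a quadratic residue mod p, hence 337 splits in O_K.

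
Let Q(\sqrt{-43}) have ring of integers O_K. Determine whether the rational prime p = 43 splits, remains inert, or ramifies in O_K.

Since -43 ≡ 1 mod 4, the ring of integers is ℤ[(1+√-43)/2] with discriminant -43.
43 divides disc(K) = -43, so 43 ramifies.

ramifies in O_K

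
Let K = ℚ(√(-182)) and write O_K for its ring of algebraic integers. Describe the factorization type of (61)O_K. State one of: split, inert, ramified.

p splits

Since -182 ≢ 1 mod 4, the ring of integers is ℤ[√-182] with discriminant 4·(-182) = -728.
disc(K) = -728 is not divisible by 61; 61 is unramified.
Legendre symbol by Euler's criterion: (-182/61) ≡ (-182)^30 ≡ 1 (mod 61), i.e. (-182/61) = 1.
(-182/61) = 1, so 61 splits.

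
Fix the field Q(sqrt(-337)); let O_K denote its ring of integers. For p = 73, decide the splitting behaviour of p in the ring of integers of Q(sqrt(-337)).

-337 mod 4 = 3, hence disc K = 4·(-337) = -1348 and O_K = ℤ[√-337].
disc(K) = -1348 is not divisible by 73; 73 is unramified.
Euler's criterion: (-337)^36 mod 73 = 72. Thus (-337|73) = -1.
Legendre symbol -1 ⇒ 73 is inert.

inert — (73) stays prime in O_K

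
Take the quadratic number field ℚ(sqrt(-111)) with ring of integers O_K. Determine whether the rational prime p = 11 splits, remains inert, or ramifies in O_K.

p is inert

Since -111 ≡ 1 mod 4, the ring of integers is ℤ[(1+√-111)/2] with discriminant -111.
disc(K) = -111 is not divisible by 11; 11 is unramified.
Legendre symbol by Euler's criterion: (-111/11) ≡ (-111)^5 ≡ 10 (mod 11), i.e. (-111/11) = -1.
Legendre symbol -1 ⇒ 11 is inert.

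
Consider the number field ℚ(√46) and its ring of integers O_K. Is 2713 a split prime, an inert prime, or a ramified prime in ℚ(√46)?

Since 46 ≢ 1 mod 4, the ring of integers is ℤ[√46] with discriminant 4·46 = 184.
2713 ∤ 184, so 2713 is unramified.
Legendre symbol by Euler's criterion: (46/2713) ≡ 46^1356 ≡ 2712 (mod 2713), i.e. (46/2713) = -1.
(46/2713) = -1, so 2713 is inert.

p is inert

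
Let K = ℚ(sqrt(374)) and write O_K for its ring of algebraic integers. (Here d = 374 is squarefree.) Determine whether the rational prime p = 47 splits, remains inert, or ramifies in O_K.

d = 374 ≡ 2 (mod 4), so O_K = ℤ[√374] and disc(K) = 4d = 1496.
Since gcd(47, 1496) = 1 the prime 47 does not ramify.
Euler's criterion: 374^23 mod 47 = 46. Thus (374|47) = -1.
Legendre symbol -1 ⇒ 47 is inert.

inert — (47) stays prime in O_K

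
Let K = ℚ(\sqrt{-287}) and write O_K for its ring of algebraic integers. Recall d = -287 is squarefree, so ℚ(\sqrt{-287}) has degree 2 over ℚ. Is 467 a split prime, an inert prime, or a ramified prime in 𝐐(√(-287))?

-287 mod 4 = 1, hence disc K = -287 and O_K = ℤ[(1+√-287)/2].
467 ∤ -287, so 467 is unramified.
Compute (-287/467) via Euler: 180^((467-1)/2) mod 467 = 466, so (-287/467) = -1.
(-287/467) = -1, so 467 is inert.

467 remains inert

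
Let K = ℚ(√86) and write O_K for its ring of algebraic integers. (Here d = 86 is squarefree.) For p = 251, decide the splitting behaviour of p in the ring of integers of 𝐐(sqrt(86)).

split

86 mod 4 = 2, hence disc K = 4·86 = 344 and O_K = ℤ[√86].
251 ∤ 344, so 251 is unramified.
Compute (86/251) via Euler: 86^((251-1)/2) mod 251 = 1, so (86/251) = 1.
(86/251) = 1, so 251 splits.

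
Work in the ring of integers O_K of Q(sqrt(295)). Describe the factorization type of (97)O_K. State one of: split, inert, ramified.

d = 295 ≡ 3 (mod 4), so O_K = ℤ[√295] and disc(K) = 4d = 1180.
97 ∤ 1180, so 97 is unramified.
Compute (295/97) via Euler: 4^((97-1)/2) mod 97 = 1, so (295/97) = 1.
d is a quadratic residue mod p, hence 97 splits in O_K.

split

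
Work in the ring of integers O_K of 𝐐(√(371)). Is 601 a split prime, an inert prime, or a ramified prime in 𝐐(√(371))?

d = 371 ≡ 3 (mod 4), so O_K = ℤ[√371] and disc(K) = 4d = 1484.
Since gcd(601, 1484) = 1 the prime 601 does not ramify.
(371/601) = 371^300 mod 601 = 1, giving Legendre symbol 1.
d is a quadratic residue mod p, hence 601 splits in O_K.

601 splits in O_K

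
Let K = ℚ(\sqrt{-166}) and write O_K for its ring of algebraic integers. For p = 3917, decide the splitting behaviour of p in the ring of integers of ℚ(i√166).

inert

d = -166 ≡ 2 (mod 4), so O_K = ℤ[√-166] and disc(K) = 4d = -664.
3917 ∤ -664, so 3917 is unramified.
(-166/3917) = 3751^1958 mod 3917 = 3916, giving Legendre symbol -1.
(-166/3917) = -1, so 3917 is inert.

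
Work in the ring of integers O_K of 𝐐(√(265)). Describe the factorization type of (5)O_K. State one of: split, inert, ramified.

265 mod 4 = 1, hence disc K = 265 and O_K = ℤ[(1+√265)/2].
disc(K) = 265 = 5·53, so p = 5 is ramified.

5 is ramified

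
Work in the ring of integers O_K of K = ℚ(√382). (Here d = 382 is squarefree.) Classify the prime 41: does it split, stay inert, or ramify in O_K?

382 mod 4 = 2, hence disc K = 4·382 = 1528 and O_K = ℤ[√382].
Since gcd(41, 1528) = 1 the prime 41 does not ramify.
Compute (382/41) via Euler: 13^((41-1)/2) mod 41 = 40, so (382/41) = -1.
Legendre symbol -1 ⇒ 41 is inert.

41 remains inert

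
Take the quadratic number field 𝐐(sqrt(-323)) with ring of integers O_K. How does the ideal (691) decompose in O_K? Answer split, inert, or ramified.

Since -323 ≡ 1 mod 4, the ring of integers is ℤ[(1+√-323)/2] with discriminant -323.
Since gcd(691, -323) = 1 the prime 691 does not ramify.
Euler's criterion: (-323)^345 mod 691 = 690. Thus (-323|691) = -1.
Legendre symbol -1 ⇒ 691 is inert.

p is inert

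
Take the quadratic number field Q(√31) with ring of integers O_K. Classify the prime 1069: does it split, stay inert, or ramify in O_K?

1069 remains inert

Since 31 ≢ 1 mod 4, the ring of integers is ℤ[√31] with discriminant 4·31 = 124.
Since gcd(1069, 124) = 1 the prime 1069 does not ramify.
Legendre symbol by Euler's criterion: (31/1069) ≡ 31^534 ≡ 1068 (mod 1069), i.e. (31/1069) = -1.
Legendre symbol -1 ⇒ 1069 is inert.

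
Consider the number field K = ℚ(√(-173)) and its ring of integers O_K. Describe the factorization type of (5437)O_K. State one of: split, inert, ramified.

Since -173 ≢ 1 mod 4, the ring of integers is ℤ[√-173] with discriminant 4·(-173) = -692.
5437 ∤ -692, so 5437 is unramified.
Euler's criterion: (-173)^2718 mod 5437 = 5436. Thus (-173|5437) = -1.
d is a non-residue mod p, hence 5437 remains inert in O_K.

5437 remains inert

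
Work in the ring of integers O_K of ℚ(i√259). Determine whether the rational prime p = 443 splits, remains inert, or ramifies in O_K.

d = -259 ≡ 1 (mod 4), so O_K = ℤ[(1+√-259)/2] and disc(K) = d = -259.
Since gcd(443, -259) = 1 the prime 443 does not ramify.
Legendre symbol by Euler's criterion: (-259/443) ≡ (-259)^221 ≡ 1 (mod 443), i.e. (-259/443) = 1.
d is a quadratic residue mod p, hence 443 splits in O_K.

split — (443) = 𝔭₁𝔭₂ with 𝔭₁ ≠ 𝔭₂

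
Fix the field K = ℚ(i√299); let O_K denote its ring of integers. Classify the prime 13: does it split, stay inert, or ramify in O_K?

ramified — (13) = 𝔭²

-299 mod 4 = 1, hence disc K = -299 and O_K = ℤ[(1+√-299)/2].
Ramification test: 13 | -299. The prime 13 ramifies in K.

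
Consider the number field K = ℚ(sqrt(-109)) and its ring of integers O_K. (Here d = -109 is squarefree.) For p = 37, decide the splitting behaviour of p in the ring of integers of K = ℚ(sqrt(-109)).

37 remains inert

Since -109 ≢ 1 mod 4, the ring of integers is ℤ[√-109] with discriminant 4·(-109) = -436.
37 ∤ -436, so 37 is unramified.
(-109/37) = 2^18 mod 37 = 36, giving Legendre symbol -1.
d is a non-residue mod p, hence 37 remains inert in O_K.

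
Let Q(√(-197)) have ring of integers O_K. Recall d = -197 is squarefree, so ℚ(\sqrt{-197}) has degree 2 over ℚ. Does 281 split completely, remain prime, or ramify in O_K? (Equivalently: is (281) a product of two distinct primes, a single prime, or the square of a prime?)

p is inert

Since -197 ≢ 1 mod 4, the ring of integers is ℤ[√-197] with discriminant 4·(-197) = -788.
281 ∤ -788, so 281 is unramified.
Legendre symbol by Euler's criterion: (-197/281) ≡ (-197)^140 ≡ 280 (mod 281), i.e. (-197/281) = -1.
d is a non-residue mod p, hence 281 remains inert in O_K.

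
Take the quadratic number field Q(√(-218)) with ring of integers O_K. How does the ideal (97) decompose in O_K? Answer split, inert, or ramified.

split

-218 mod 4 = 2, hence disc K = 4·(-218) = -872 and O_K = ℤ[√-218].
disc(K) = -872 is not divisible by 97; 97 is unramified.
Legendre symbol by Euler's criterion: (-218/97) ≡ (-218)^48 ≡ 1 (mod 97), i.e. (-218/97) = 1.
d is a quadratic residue mod p, hence 97 splits in O_K.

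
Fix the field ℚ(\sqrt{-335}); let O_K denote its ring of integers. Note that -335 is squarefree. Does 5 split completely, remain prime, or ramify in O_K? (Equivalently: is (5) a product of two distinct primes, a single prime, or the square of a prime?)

ramified — (5) = 𝔭²

d = -335 ≡ 1 (mod 4), so O_K = ℤ[(1+√-335)/2] and disc(K) = d = -335.
Ramification test: 5 | -335. The prime 5 ramifies in K.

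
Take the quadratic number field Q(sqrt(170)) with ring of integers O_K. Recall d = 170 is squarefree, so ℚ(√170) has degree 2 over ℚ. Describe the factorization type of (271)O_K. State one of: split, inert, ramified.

split

170 mod 4 = 2, hence disc K = 4·170 = 680 and O_K = ℤ[√170].
Since gcd(271, 680) = 1 the prime 271 does not ramify.
Compute (170/271) via Euler: 170^((271-1)/2) mod 271 = 1, so (170/271) = 1.
d is a quadratic residue mod p, hence 271 splits in O_K.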